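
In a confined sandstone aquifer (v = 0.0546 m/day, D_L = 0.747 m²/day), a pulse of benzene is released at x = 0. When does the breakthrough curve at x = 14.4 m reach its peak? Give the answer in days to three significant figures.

For the 1D instantaneous-source solution, setting ∂C/∂t = 0 at fixed x gives v²t² + 2Dt − x² = 0, so t = (√(D² + v²x²) − D)/v².
√(D² + v²x²) = √(0.747² + 0.0546² × 14.4²) = 1.085; v² = 0.00298116.
t = (1.085 − 0.747)/0.00298116 = 113 days (vs. the pure-advection estimate x/v = 264 d).

113 days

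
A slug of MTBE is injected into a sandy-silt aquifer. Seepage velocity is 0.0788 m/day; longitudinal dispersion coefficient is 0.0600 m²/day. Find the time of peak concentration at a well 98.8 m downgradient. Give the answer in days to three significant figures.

1240 days

For the 1D instantaneous-source solution, setting ∂C/∂t = 0 at fixed x gives v²t² + 2Dt − x² = 0, so t = (√(D² + v²x²) − D)/v².
√(D² + v²x²) = √(0.0600² + 0.0788² × 98.8²) = 7.786; v² = 0.00620944.
t = (7.786 − 0.0600)/0.00620944 = 1240 days (vs. the pure-advection estimate x/v = 1250 d).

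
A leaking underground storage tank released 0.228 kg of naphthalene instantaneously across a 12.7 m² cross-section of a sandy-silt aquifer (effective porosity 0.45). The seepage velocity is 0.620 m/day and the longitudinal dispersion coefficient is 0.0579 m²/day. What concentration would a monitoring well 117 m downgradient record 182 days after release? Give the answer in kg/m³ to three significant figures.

0.00230 kg/m³

For an instantaneous plane source, C(x,t) = M/(n_e·A·√(4πDt)) · exp(−(x−vt)²/(4Dt)), with n_e·A the pore (flow) area.
Plume center vt = 0.620 × 182 = 112.84 m, so the well at 117 m is 4.16 m downgradient of the peak.
√(4πDt) = 11.51 m, giving peak height M/(n_e·A·√(4πDt)) = 0.228/(0.45 × 12.7 × 11.51) = 0.003466 kg/m³.
(x−vt)²/(4Dt) = (4.16)²/(4 × 0.0579 × 182) = 0.4106; exp(−0.4106) = 0.6633.
C = 0.003466 × 0.6633 = 0.00230 kg/m³.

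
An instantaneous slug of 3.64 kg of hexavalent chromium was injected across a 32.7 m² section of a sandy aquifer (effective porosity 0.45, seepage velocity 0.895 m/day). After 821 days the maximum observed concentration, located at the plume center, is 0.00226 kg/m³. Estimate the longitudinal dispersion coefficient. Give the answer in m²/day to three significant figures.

1.16 m²/day

At the plume center C_max = M/(n_e·A·√(4πDt)), so D = M²/(4πt·(n_e·A·C_max)²).
n_e·A·C_max = 0.45 × 32.7 × 0.00226 = 0.03326 kg/m.
D = 3.64²/(4π × 821 × 0.03326²) = 1.16 m²/day.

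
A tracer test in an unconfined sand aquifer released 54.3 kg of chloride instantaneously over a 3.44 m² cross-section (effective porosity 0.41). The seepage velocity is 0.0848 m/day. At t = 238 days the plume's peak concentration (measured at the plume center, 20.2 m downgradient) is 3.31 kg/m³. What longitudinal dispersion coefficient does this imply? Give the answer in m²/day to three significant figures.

0.0452 m²/day

At the plume center C_max = M/(n_e·A·√(4πDt)), so D = M²/(4πt·(n_e·A·C_max)²).
n_e·A·C_max = 0.41 × 3.44 × 3.31 = 4.668 kg/m.
D = 54.3²/(4π × 238 × 4.668²) = 0.0452 m²/day.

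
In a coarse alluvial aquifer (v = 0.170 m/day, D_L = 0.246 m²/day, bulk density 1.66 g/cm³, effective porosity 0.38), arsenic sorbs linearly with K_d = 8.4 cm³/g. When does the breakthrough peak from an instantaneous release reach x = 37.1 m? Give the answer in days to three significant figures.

Retardation factor R = 1 + ρ_b·K_d/n = 1 + 1.66 × 8.4/0.38 = 37.69.
Sorption retards both mechanisms: v_R = v/R = 0.004510 m/day, D_R = D/R = 0.006527 m²/day.
Peak time from v_R²t² + 2D_R t − x² = 0: t = (√(D_R² + v_R²x²) − D_R)/v_R².
√(D_R² + v_R²x²) = √(0.006527² + 0.004510² × 37.1²) = 0.1674; v_R² = 2.034e-05.
t = (0.1674 − 0.006527)/2.034e-05 = 7910 days.

7910 days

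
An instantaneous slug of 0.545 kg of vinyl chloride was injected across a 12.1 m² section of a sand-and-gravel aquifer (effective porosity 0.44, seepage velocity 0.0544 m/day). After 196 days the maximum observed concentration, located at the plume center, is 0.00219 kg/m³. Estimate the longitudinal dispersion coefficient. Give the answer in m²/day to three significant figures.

At the plume center C_max = M/(n_e·A·√(4πDt)), so D = M²/(4πt·(n_e·A·C_max)²).
n_e·A·C_max = 0.44 × 12.1 × 0.00219 = 0.01166 kg/m.
D = 0.545²/(4π × 196 × 0.01166²) = 0.887 m²/day.

0.887 m²/day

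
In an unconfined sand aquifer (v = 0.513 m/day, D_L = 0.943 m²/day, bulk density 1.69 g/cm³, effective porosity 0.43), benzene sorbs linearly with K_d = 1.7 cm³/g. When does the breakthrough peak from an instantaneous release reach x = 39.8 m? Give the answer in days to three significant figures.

Retardation factor R = 1 + ρ_b·K_d/n = 1 + 1.69 × 1.7/0.43 = 7.681.
Sorption retards both mechanisms: v_R = v/R = 0.06679 m/day, D_R = D/R = 0.1228 m²/day.
Peak time from v_R²t² + 2D_R t − x² = 0: t = (√(D_R² + v_R²x²) − D_R)/v_R².
√(D_R² + v_R²x²) = √(0.1228² + 0.06679² × 39.8²) = 2.661; v_R² = 0.004461.
t = (2.661 − 0.1228)/0.004461 = 569 days.

569 days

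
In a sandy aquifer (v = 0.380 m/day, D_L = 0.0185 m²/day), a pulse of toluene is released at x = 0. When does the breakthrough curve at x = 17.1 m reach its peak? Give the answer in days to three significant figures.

For the 1D instantaneous-source solution, setting ∂C/∂t = 0 at fixed x gives v²t² + 2Dt − x² = 0, so t = (√(D² + v²x²) − D)/v².
√(D² + v²x²) = √(0.0185² + 0.380² × 17.1²) = 6.498; v² = 0.1444.
t = (6.498 − 0.0185)/0.1444 = 44.9 days (vs. the pure-advection estimate x/v = 45.0 d).

44.9 days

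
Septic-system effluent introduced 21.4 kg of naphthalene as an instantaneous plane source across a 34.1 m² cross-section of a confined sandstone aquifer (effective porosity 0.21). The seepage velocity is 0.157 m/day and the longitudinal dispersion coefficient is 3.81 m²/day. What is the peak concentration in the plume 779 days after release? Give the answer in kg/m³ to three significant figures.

0.0155 kg/m³

The peak of an instantaneous 1D plume sits at x = vt; there the Gaussian factor is 1 and C_max = M/(n_e·A·√(4πDt)), where n_e·A is the pore area the mass is dissolved in.
√(4πDt) = √(4π × 3.81 × 779) = 193.1 m, so C_max = 21.4/(0.21 × 34.1 × 193.1) = 0.0155 kg/m³.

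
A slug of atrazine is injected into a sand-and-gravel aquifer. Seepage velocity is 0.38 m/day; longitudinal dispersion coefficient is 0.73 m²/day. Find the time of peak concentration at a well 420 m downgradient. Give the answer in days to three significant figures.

For the 1D instantaneous-source solution, setting ∂C/∂t = 0 at fixed x gives v²t² + 2Dt − x² = 0, so t = (√(D² + v²x²) − D)/v².
√(D² + v²x²) = √(0.73² + 0.38² × 420²) = 159.6; v² = 0.1444.
t = (159.6 − 0.73)/0.1444 = 1100 days (vs. the pure-advection estimate x/v = 1110 d).

1100 days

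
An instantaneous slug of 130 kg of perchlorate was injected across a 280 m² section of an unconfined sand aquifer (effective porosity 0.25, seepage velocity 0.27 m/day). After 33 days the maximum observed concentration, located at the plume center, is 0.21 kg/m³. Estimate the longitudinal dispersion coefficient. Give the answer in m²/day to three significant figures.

At the plume center C_max = M/(n_e·A·√(4πDt)), so D = M²/(4πt·(n_e·A·C_max)²).
n_e·A·C_max = 0.25 × 280 × 0.21 = 14.70 kg/m.
D = 130²/(4π × 33 × 14.70²) = 0.189 m²/day.

0.189 m²/day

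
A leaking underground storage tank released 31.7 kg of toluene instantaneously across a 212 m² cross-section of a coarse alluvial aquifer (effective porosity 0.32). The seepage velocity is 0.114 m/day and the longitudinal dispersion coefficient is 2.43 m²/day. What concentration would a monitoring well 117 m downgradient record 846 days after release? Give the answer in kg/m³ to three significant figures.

0.00276 kg/m³

For an instantaneous plane source, C(x,t) = M/(n_e·A·√(4πDt)) · exp(−(x−vt)²/(4Dt)), with n_e·A the pore (flow) area.
Plume center vt = 0.114 × 846 = 96.444 m, so the well at 117 m is 20.556 m downgradient of the peak.
√(4πDt) = 160.7 m, giving peak height M/(n_e·A·√(4πDt)) = 31.7/(0.32 × 212 × 160.7) = 0.002908 kg/m³.
(x−vt)²/(4Dt) = (20.556)²/(4 × 2.43 × 846) = 0.05139; exp(−0.05139) = 0.9499.
C = 0.002908 × 0.9499 = 0.00276 kg/m³.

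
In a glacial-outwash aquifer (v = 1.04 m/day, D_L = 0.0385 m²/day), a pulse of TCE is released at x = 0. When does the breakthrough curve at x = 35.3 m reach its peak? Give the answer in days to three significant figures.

33.9 days

For the 1D instantaneous-source solution, setting ∂C/∂t = 0 at fixed x gives v²t² + 2Dt − x² = 0, so t = (√(D² + v²x²) − D)/v².
√(D² + v²x²) = √(0.0385² + 1.04² × 35.3²) = 36.71; v² = 1.0816.
t = (36.71 − 0.0385)/1.0816 = 33.9 days (vs. the pure-advection estimate x/v = 33.9 d).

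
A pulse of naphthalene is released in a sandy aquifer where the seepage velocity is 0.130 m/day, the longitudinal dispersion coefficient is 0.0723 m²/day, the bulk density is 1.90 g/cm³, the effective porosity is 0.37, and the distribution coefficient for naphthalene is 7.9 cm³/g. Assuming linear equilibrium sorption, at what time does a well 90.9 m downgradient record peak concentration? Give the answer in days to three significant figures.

Retardation factor R = 1 + ρ_b·K_d/n = 1 + 1.90 × 7.9/0.37 = 41.57.
Sorption retards both mechanisms: v_R = v/R = 0.003127 m/day, D_R = D/R = 0.001739 m²/day.
Peak time from v_R²t² + 2D_R t − x² = 0: t = (√(D_R² + v_R²x²) − D_R)/v_R².
√(D_R² + v_R²x²) = √(0.001739² + 0.003127² × 90.9²) = 0.2842; v_R² = 9.778e-06.
t = (0.2842 − 0.001739)/9.778e-06 = 28900 days.

28900 days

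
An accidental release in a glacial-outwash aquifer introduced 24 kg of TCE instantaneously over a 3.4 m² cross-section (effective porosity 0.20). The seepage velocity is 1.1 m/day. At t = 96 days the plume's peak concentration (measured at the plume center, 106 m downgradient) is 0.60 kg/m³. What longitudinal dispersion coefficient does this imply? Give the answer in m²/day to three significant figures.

2.87 m²/day

At the plume center C_max = M/(n_e·A·√(4πDt)), so D = M²/(4πt·(n_e·A·C_max)²).
n_e·A·C_max = 0.20 × 3.4 × 0.60 = 0.4080 kg/m.
D = 24²/(4π × 96 × 0.4080²) = 2.87 m²/day.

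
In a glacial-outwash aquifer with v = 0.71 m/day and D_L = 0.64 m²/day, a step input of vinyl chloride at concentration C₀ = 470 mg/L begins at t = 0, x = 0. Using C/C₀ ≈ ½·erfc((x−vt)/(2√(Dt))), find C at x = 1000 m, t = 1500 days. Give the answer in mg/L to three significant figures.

For a continuous step input, C/C₀ ≈ ½·erfc((x−vt)/(2√(Dt))).
vt = 0.71 × 1500 = 1065 m and 2√(Dt) = 2√(0.64 × 1500) = 61.97 m.
Argument (x−vt)/(2√(Dt)) = (1000 − 1065)/61.97 = -1.049; ½·erfc(-1.049) = 0.9310.
C = 470 × 0.9310 = 438 mg/L.

438 mg/L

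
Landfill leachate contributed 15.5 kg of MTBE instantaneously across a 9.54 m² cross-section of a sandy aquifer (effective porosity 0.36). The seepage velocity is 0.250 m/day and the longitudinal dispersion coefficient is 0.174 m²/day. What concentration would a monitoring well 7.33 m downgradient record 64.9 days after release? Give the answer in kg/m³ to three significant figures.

For an instantaneous plane source, C(x,t) = M/(n_e·A·√(4πDt)) · exp(−(x−vt)²/(4Dt)), with n_e·A the pore (flow) area.
Plume center vt = 0.250 × 64.9 = 16.225 m, so the well at 7.33 m is 8.895 m upgradient of the peak.
√(4πDt) = 11.91 m, giving peak height M/(n_e·A·√(4πDt)) = 15.5/(0.36 × 9.54 × 11.91) = 0.3789 kg/m³.
(x−vt)²/(4Dt) = (-8.895)²/(4 × 0.174 × 64.9) = 1.752; exp(−1.752) = 0.1734.
C = 0.3789 × 0.1734 = 0.0657 kg/m³.

0.0657 kg/m³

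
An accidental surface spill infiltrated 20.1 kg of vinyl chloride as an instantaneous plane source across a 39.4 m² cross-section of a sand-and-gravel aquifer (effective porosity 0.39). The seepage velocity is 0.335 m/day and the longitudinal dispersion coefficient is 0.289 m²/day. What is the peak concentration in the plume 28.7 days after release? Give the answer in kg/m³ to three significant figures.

The peak of an instantaneous 1D plume sits at x = vt; there the Gaussian factor is 1 and C_max = M/(n_e·A·√(4πDt)), where n_e·A is the pore area the mass is dissolved in.
√(4πDt) = √(4π × 0.289 × 28.7) = 10.21 m, so C_max = 20.1/(0.39 × 39.4 × 10.21) = 0.128 kg/m³.

0.128 kg/m³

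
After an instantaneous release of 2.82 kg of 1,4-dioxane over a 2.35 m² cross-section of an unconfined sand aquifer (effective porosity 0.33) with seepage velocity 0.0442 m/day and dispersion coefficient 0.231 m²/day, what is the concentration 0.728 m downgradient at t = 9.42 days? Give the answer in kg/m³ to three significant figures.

0.688 kg/m³

For an instantaneous plane source, C(x,t) = M/(n_e·A·√(4πDt)) · exp(−(x−vt)²/(4Dt)), with n_e·A the pore (flow) area.
Plume center vt = 0.0442 × 9.42 = 0.416364 m, so the well at 0.728 m is 0.311636 m downgradient of the peak.
√(4πDt) = 5.229 m, giving peak height M/(n_e·A·√(4πDt)) = 2.82/(0.33 × 2.35 × 5.229) = 0.6954 kg/m³.
(x−vt)²/(4Dt) = (0.311636)²/(4 × 0.231 × 9.42) = 0.01116; exp(−0.01116) = 0.9889.
C = 0.6954 × 0.9889 = 0.688 kg/m³.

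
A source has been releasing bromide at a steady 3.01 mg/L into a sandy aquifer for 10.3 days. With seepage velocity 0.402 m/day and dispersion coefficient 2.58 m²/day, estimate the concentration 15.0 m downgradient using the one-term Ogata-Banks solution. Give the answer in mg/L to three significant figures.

For a continuous step input, C/C₀ ≈ ½·erfc((x−vt)/(2√(Dt))).
vt = 0.402 × 10.3 = 4.1406 m and 2√(Dt) = 2√(2.58 × 10.3) = 10.31 m.
Argument (x−vt)/(2√(Dt)) = (15.0 − 4.1406)/10.31 = 1.053; ½·erfc(1.053) = 0.06822.
C = 3.01 × 0.06822 = 0.205 mg/L.

0.205 mg/L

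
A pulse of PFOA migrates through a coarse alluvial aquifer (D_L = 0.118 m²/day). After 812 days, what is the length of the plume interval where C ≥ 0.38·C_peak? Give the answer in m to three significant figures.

The plume is Gaussian with σ = √(2Dt) = √(2 × 0.118 × 812) = 13.84 m.
C/C_peak = exp(−Δx²/(2σ²)) = 0.38 ⇒ Δx = σ·√(−2 ln 0.38) = 13.84 × 1.391 = 19.25 m.
Width = 2Δx = 38.5 m.

38.5 m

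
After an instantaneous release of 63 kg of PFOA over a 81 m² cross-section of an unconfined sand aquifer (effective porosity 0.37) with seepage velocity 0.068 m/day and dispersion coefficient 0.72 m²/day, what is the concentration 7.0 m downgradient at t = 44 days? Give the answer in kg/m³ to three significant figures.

0.0928 kg/m³

For an instantaneous plane source, C(x,t) = M/(n_e·A·√(4πDt)) · exp(−(x−vt)²/(4Dt)), with n_e·A the pore (flow) area.
Plume center vt = 0.068 × 44 = 2.992 m, so the well at 7.0 m is 4.008 m downgradient of the peak.
√(4πDt) = 19.95 m, giving peak height M/(n_e·A·√(4πDt)) = 63/(0.37 × 81 × 19.95) = 0.1054 kg/m³.
(x−vt)²/(4Dt) = (4.008)²/(4 × 0.72 × 44) = 0.1268; exp(−0.1268) = 0.8809.
C = 0.1054 × 0.8809 = 0.0928 kg/m³.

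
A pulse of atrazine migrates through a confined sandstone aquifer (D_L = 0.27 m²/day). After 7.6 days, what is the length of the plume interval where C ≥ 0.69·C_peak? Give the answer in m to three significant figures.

The plume is Gaussian with σ = √(2Dt) = √(2 × 0.27 × 7.6) = 2.026 m.
C/C_peak = exp(−Δx²/(2σ²)) = 0.69 ⇒ Δx = σ·√(−2 ln 0.69) = 2.026 × 0.8615 = 1.745 m.
Width = 2Δx = 3.49 m.

3.49 m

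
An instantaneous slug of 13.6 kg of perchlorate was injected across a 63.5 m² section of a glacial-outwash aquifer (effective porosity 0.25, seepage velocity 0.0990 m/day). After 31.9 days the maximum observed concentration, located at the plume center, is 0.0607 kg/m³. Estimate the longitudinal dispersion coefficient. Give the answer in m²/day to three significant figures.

0.497 m²/day

At the plume center C_max = M/(n_e·A·√(4πDt)), so D = M²/(4πt·(n_e·A·C_max)²).
n_e·A·C_max = 0.25 × 63.5 × 0.0607 = 0.9636 kg/m.
D = 13.6²/(4π × 31.9 × 0.9636²) = 0.497 m²/day.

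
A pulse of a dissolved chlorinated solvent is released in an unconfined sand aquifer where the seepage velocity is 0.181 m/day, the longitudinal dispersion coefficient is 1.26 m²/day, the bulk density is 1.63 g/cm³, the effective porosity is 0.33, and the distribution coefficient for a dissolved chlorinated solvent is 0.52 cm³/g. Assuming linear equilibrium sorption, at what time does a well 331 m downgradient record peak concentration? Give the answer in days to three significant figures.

Retardation factor R = 1 + ρ_b·K_d/n = 1 + 1.63 × 0.52/0.33 = 3.568.
Sorption retards both mechanisms: v_R = v/R = 0.05073 m/day, D_R = D/R = 0.3531 m²/day.
Peak time from v_R²t² + 2D_R t − x² = 0: t = (√(D_R² + v_R²x²) − D_R)/v_R².
√(D_R² + v_R²x²) = √(0.3531² + 0.05073² × 331²) = 16.80; v_R² = 0.002574.
t = (16.80 − 0.3531)/0.002574 = 6390 days.

6390 days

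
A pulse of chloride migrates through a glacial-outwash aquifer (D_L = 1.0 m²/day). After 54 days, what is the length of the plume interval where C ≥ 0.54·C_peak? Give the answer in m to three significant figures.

The plume is Gaussian with σ = √(2Dt) = √(2 × 1.0 × 54) = 10.39 m.
C/C_peak = exp(−Δx²/(2σ²)) = 0.54 ⇒ Δx = σ·√(−2 ln 0.54) = 10.39 × 1.110 = 11.53 m.
Width = 2Δx = 23.1 m.

23.1 m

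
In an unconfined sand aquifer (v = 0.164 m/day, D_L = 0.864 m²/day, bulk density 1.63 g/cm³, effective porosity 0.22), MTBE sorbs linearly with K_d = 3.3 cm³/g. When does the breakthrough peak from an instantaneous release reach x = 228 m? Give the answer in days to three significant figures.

Retardation factor R = 1 + ρ_b·K_d/n = 1 + 1.63 × 3.3/0.22 = 25.45.
Sorption retards both mechanisms: v_R = v/R = 0.006444 m/day, D_R = D/R = 0.03395 m²/day.
Peak time from v_R²t² + 2D_R t − x² = 0: t = (√(D_R² + v_R²x²) − D_R)/v_R².
√(D_R² + v_R²x²) = √(0.03395² + 0.006444² × 228²) = 1.470; v_R² = 4.153e-05.
t = (1.470 − 0.03395)/4.153e-05 = 34600 days.

34600 days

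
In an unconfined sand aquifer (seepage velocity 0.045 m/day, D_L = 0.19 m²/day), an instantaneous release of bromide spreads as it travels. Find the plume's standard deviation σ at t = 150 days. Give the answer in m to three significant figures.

Dispersive spreading gives a Gaussian with σ² = 2Dt; advection only shifts the center.
σ = √(2 × 0.19 × 150) = 7.55 m.

7.55 m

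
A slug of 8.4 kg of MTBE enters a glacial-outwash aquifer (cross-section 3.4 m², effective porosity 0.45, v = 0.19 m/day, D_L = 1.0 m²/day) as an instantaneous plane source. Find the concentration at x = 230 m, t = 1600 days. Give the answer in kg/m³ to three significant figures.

0.0165 kg/m³

For an instantaneous plane source, C(x,t) = M/(n_e·A·√(4πDt)) · exp(−(x−vt)²/(4Dt)), with n_e·A the pore (flow) area.
Plume center vt = 0.19 × 1600 = 304 m, so the well at 230 m is 74 m upgradient of the peak.
√(4πDt) = 141.8 m, giving peak height M/(n_e·A·√(4πDt)) = 8.4/(0.45 × 3.4 × 141.8) = 0.03872 kg/m³.
(x−vt)²/(4Dt) = (-74)²/(4 × 1.0 × 1600) = 0.8556; exp(−0.8556) = 0.4250.
C = 0.03872 × 0.4250 = 0.0165 kg/m³.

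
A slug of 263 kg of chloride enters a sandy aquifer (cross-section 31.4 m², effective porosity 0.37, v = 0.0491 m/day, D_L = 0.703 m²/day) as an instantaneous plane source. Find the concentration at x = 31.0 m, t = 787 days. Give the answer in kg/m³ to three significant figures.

0.264 kg/m³

For an instantaneous plane source, C(x,t) = M/(n_e·A·√(4πDt)) · exp(−(x−vt)²/(4Dt)), with n_e·A the pore (flow) area.
Plume center vt = 0.0491 × 787 = 38.6417 m, so the well at 31.0 m is 7.6417 m upgradient of the peak.
√(4πDt) = 83.38 m, giving peak height M/(n_e·A·√(4πDt)) = 263/(0.37 × 31.4 × 83.38) = 0.2715 kg/m³.
(x−vt)²/(4Dt) = (-7.6417)²/(4 × 0.703 × 787) = 0.02639; exp(−0.02639) = 0.9740.
C = 0.2715 × 0.9740 = 0.264 kg/m³.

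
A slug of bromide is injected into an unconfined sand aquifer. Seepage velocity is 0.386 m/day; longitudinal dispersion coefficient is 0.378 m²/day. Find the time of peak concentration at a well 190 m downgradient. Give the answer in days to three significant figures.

For the 1D instantaneous-source solution, setting ∂C/∂t = 0 at fixed x gives v²t² + 2Dt − x² = 0, so t = (√(D² + v²x²) − D)/v².
√(D² + v²x²) = √(0.378² + 0.386² × 190²) = 73.34; v² = 0.148996.
t = (73.34 − 0.378)/0.148996 = 490 days (vs. the pure-advection estimate x/v = 492 d).

490 days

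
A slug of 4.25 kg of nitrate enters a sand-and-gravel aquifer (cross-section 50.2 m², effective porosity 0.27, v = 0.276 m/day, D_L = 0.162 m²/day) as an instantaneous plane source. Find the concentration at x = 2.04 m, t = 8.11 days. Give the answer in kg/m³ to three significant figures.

For an instantaneous plane source, C(x,t) = M/(n_e·A·√(4πDt)) · exp(−(x−vt)²/(4Dt)), with n_e·A the pore (flow) area.
Plume center vt = 0.276 × 8.11 = 2.23836 m, so the well at 2.04 m is 0.19836 m upgradient of the peak.
√(4πDt) = 4.063 m, giving peak height M/(n_e·A·√(4πDt)) = 4.25/(0.27 × 50.2 × 4.063) = 0.07717 kg/m³.
(x−vt)²/(4Dt) = (-0.19836)²/(4 × 0.162 × 8.11) = 0.007487; exp(−0.007487) = 0.9925.
C = 0.07717 × 0.9925 = 0.0766 kg/m³.

0.0766 kg/m³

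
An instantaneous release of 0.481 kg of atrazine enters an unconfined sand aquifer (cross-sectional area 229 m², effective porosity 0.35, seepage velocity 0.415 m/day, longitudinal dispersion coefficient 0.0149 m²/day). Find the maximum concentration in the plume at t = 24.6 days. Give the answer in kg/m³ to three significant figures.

The peak of an instantaneous 1D plume sits at x = vt; there the Gaussian factor is 1 and C_max = M/(n_e·A·√(4πDt)), where n_e·A is the pore area the mass is dissolved in.
√(4πDt) = √(4π × 0.0149 × 24.6) = 2.146 m, so C_max = 0.481/(0.35 × 229 × 2.146) = 0.00280 kg/m³.

0.00280 kg/m³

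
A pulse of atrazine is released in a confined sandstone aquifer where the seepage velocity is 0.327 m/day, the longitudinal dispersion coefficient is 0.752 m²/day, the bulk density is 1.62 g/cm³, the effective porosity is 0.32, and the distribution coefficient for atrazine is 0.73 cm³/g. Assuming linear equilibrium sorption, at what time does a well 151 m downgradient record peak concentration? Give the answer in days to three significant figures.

2140 days

Retardation factor R = 1 + ρ_b·K_d/n = 1 + 1.62 × 0.73/0.32 = 4.696.
Sorption retards both mechanisms: v_R = v/R = 0.06963 m/day, D_R = D/R = 0.1601 m²/day.
Peak time from v_R²t² + 2D_R t − x² = 0: t = (√(D_R² + v_R²x²) − D_R)/v_R².
√(D_R² + v_R²x²) = √(0.1601² + 0.06963² × 151²) = 10.52; v_R² = 0.004848.
t = (10.52 − 0.1601)/0.004848 = 2140 days.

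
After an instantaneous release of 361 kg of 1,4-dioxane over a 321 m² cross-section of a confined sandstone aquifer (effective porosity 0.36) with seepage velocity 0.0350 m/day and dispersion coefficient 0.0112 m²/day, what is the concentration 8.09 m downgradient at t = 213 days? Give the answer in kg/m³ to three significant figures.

0.547 kg/m³

For an instantaneous plane source, C(x,t) = M/(n_e·A·√(4πDt)) · exp(−(x−vt)²/(4Dt)), with n_e·A the pore (flow) area.
Plume center vt = 0.0350 × 213 = 7.455 m, so the well at 8.09 m is 0.635 m downgradient of the peak.
√(4πDt) = 5.475 m, giving peak height M/(n_e·A·√(4πDt)) = 361/(0.36 × 321 × 5.475) = 0.5706 kg/m³.
(x−vt)²/(4Dt) = (0.635)²/(4 × 0.0112 × 213) = 0.04226; exp(−0.04226) = 0.9586.
C = 0.5706 × 0.9586 = 0.547 kg/m³.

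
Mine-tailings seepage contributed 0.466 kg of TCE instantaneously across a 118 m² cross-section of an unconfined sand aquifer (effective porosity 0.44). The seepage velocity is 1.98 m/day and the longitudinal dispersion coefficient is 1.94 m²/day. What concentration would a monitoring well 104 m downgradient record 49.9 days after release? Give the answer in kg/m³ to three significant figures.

For an instantaneous plane source, C(x,t) = M/(n_e·A·√(4πDt)) · exp(−(x−vt)²/(4Dt)), with n_e·A the pore (flow) area.
Plume center vt = 1.98 × 49.9 = 98.802 m, so the well at 104 m is 5.198 m downgradient of the peak.
√(4πDt) = 34.88 m, giving peak height M/(n_e·A·√(4πDt)) = 0.466/(0.44 × 118 × 34.88) = 0.0002573 kg/m³.
(x−vt)²/(4Dt) = (5.198)²/(4 × 1.94 × 49.9) = 0.06978; exp(−0.06978) = 0.9326.
C = 0.0002573 × 0.9326 = 0.000240 kg/m³.

0.000240 kg/m³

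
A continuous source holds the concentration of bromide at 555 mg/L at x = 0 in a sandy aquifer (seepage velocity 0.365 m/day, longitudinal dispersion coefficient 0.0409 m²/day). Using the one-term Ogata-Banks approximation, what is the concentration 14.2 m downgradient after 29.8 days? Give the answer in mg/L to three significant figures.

For a continuous step input, C/C₀ ≈ ½·erfc((x−vt)/(2√(Dt))).
vt = 0.365 × 29.8 = 10.877 m and 2√(Dt) = 2√(0.0409 × 29.8) = 2.208 m.
Argument (x−vt)/(2√(Dt)) = (14.2 − 10.877)/2.208 = 1.505; ½·erfc(1.505) = 0.01665.
C = 555 × 0.01665 = 9.24 mg/L.

9.24 mg/L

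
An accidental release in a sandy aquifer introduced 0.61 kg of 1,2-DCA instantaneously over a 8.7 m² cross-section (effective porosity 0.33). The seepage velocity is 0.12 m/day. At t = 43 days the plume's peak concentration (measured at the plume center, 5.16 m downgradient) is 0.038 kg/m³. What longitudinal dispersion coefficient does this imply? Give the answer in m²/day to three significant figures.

0.0579 m²/day

At the plume center C_max = M/(n_e·A·√(4πDt)), so D = M²/(4πt·(n_e·A·C_max)²).
n_e·A·C_max = 0.33 × 8.7 × 0.038 = 0.1091 kg/m.
D = 0.61²/(4π × 43 × 0.1091²) = 0.0579 m²/day.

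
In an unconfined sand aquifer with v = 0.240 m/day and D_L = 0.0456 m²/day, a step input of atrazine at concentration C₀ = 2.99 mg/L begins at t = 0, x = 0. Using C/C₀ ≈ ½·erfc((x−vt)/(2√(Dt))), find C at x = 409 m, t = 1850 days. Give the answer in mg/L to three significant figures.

2.98 mg/L

For a continuous step input, C/C₀ ≈ ½·erfc((x−vt)/(2√(Dt))).
vt = 0.240 × 1850 = 444 m and 2√(Dt) = 2√(0.0456 × 1850) = 18.37 m.
Argument (x−vt)/(2√(Dt)) = (409 − 444)/18.37 = -1.905; ½·erfc(-1.905) = 0.9965.
C = 2.99 × 0.9965 = 2.98 mg/L.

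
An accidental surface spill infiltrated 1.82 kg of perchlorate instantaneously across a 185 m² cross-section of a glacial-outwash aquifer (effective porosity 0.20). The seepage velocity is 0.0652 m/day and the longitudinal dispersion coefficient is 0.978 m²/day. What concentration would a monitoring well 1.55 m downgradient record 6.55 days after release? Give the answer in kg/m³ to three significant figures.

0.00522 kg/m³

For an instantaneous plane source, C(x,t) = M/(n_e·A·√(4πDt)) · exp(−(x−vt)²/(4Dt)), with n_e·A the pore (flow) area.
Plume center vt = 0.0652 × 6.55 = 0.42706 m, so the well at 1.55 m is 1.12294 m downgradient of the peak.
√(4πDt) = 8.972 m, giving peak height M/(n_e·A·√(4πDt)) = 1.82/(0.20 × 185 × 8.972) = 0.005483 kg/m³.
(x−vt)²/(4Dt) = (1.12294)²/(4 × 0.978 × 6.55) = 0.04921; exp(−0.04921) = 0.9520.
C = 0.005483 × 0.9520 = 0.00522 kg/m³.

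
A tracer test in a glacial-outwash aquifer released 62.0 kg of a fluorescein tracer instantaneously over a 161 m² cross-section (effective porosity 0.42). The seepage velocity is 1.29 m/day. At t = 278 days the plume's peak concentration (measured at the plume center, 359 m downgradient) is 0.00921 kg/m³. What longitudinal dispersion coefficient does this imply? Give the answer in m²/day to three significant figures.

2.84 m²/day

At the plume center C_max = M/(n_e·A·√(4πDt)), so D = M²/(4πt·(n_e·A·C_max)²).
n_e·A·C_max = 0.42 × 161 × 0.00921 = 0.6228 kg/m.
D = 62.0²/(4π × 278 × 0.6228²) = 2.84 m²/day.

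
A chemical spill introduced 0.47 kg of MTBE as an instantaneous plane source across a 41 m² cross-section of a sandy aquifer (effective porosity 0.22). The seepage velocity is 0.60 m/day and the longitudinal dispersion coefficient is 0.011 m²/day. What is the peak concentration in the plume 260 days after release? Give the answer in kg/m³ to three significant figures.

0.00869 kg/m³

The peak of an instantaneous 1D plume sits at x = vt; there the Gaussian factor is 1 and C_max = M/(n_e·A·√(4πDt)), where n_e·A is the pore area the mass is dissolved in.
√(4πDt) = √(4π × 0.011 × 260) = 5.995 m, so C_max = 0.47/(0.22 × 41 × 5.995) = 0.00869 kg/m³.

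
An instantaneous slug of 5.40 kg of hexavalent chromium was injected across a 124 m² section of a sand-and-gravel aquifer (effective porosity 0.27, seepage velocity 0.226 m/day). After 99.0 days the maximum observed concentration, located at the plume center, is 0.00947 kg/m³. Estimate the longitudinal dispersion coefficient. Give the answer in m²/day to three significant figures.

At the plume center C_max = M/(n_e·A·√(4πDt)), so D = M²/(4πt·(n_e·A·C_max)²).
n_e·A·C_max = 0.27 × 124 × 0.00947 = 0.3171 kg/m.
D = 5.40²/(4π × 99.0 × 0.3171²) = 0.233 m²/day.

0.233 m²/day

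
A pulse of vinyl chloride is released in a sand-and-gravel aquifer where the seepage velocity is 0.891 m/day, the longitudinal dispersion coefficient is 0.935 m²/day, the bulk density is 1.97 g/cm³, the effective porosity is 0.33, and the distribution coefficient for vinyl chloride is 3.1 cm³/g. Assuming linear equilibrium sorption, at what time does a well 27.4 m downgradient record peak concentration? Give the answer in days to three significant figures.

Retardation factor R = 1 + ρ_b·K_d/n = 1 + 1.97 × 3.1/0.33 = 19.51.
Sorption retards both mechanisms: v_R = v/R = 0.04567 m/day, D_R = D/R = 0.04792 m²/day.
Peak time from v_R²t² + 2D_R t − x² = 0: t = (√(D_R² + v_R²x²) − D_R)/v_R².
√(D_R² + v_R²x²) = √(0.04792² + 0.04567² × 27.4²) = 1.252; v_R² = 0.002086.
t = (1.252 − 0.04792)/0.002086 = 577 days.

577 days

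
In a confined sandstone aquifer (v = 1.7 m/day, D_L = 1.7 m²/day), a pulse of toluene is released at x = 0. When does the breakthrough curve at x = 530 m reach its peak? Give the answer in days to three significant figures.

311 days

For the 1D instantaneous-source solution, setting ∂C/∂t = 0 at fixed x gives v²t² + 2Dt − x² = 0, so t = (√(D² + v²x²) − D)/v².
√(D² + v²x²) = √(1.7² + 1.7² × 530²) = 901.0; v² = 2.89.
t = (901.0 − 1.7)/2.89 = 311 days (vs. the pure-advection estimate x/v = 312 d).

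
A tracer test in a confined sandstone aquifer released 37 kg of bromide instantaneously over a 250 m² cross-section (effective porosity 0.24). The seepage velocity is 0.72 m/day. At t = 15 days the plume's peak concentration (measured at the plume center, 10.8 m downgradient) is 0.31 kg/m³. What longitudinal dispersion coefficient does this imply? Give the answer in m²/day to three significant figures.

At the plume center C_max = M/(n_e·A·√(4πDt)), so D = M²/(4πt·(n_e·A·C_max)²).
n_e·A·C_max = 0.24 × 250 × 0.31 = 18.60 kg/m.
D = 37²/(4π × 15 × 18.60²) = 0.0210 m²/day.

0.0210 m²/day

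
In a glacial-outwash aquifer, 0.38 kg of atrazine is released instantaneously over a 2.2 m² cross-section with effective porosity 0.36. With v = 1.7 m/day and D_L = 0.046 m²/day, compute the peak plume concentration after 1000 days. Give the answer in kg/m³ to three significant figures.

0.0200 kg/m³

The peak of an instantaneous 1D plume sits at x = vt; there the Gaussian factor is 1 and C_max = M/(n_e·A·√(4πDt)), where n_e·A is the pore area the mass is dissolved in.
√(4πDt) = √(4π × 0.046 × 1000) = 24.04 m, so C_max = 0.38/(0.36 × 2.2 × 24.04) = 0.0200 kg/m³.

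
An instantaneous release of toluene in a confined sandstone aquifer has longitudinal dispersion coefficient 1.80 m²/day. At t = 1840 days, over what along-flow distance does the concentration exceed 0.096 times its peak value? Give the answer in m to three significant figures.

The plume is Gaussian with σ = √(2Dt) = √(2 × 1.80 × 1840) = 81.39 m.
C/C_peak = exp(−Δx²/(2σ²)) = 0.096 ⇒ Δx = σ·√(−2 ln 0.096) = 81.39 × 2.165 = 176.2 m.
Width = 2Δx = 352 m.

352 m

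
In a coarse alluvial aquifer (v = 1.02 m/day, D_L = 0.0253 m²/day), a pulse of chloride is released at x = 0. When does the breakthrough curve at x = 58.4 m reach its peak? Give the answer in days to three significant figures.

57.2 days

For the 1D instantaneous-source solution, setting ∂C/∂t = 0 at fixed x gives v²t² + 2Dt − x² = 0, so t = (√(D² + v²x²) − D)/v².
√(D² + v²x²) = √(0.0253² + 1.02² × 58.4²) = 59.57; v² = 1.0404.
t = (59.57 − 0.0253)/1.0404 = 57.2 days (vs. the pure-advection estimate x/v = 57.3 d).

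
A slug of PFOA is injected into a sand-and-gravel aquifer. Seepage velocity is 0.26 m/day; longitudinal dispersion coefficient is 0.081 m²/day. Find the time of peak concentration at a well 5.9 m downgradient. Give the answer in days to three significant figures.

For the 1D instantaneous-source solution, setting ∂C/∂t = 0 at fixed x gives v²t² + 2Dt − x² = 0, so t = (√(D² + v²x²) − D)/v².
√(D² + v²x²) = √(0.081² + 0.26² × 5.9²) = 1.536; v² = 0.0676.
t = (1.536 − 0.081)/0.0676 = 21.5 days (vs. the pure-advection estimate x/v = 22.7 d).

21.5 days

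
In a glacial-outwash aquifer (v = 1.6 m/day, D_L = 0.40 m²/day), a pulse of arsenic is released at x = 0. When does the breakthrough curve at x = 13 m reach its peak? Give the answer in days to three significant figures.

For the 1D instantaneous-source solution, setting ∂C/∂t = 0 at fixed x gives v²t² + 2Dt − x² = 0, so t = (√(D² + v²x²) − D)/v².
√(D² + v²x²) = √(0.40² + 1.6² × 13²) = 20.80; v² = 2.56.
t = (20.80 − 0.40)/2.56 = 7.97 days (vs. the pure-advection estimate x/v = 8.12 d).

7.97 days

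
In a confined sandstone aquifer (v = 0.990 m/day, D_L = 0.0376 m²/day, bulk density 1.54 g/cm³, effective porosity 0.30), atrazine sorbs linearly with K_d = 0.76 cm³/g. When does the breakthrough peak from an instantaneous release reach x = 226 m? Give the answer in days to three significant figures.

1120 days

Retardation factor R = 1 + ρ_b·K_d/n = 1 + 1.54 × 0.76/0.30 = 4.901.
Sorption retards both mechanisms: v_R = v/R = 0.2020 m/day, D_R = D/R = 0.007672 m²/day.
Peak time from v_R²t² + 2D_R t − x² = 0: t = (√(D_R² + v_R²x²) − D_R)/v_R².
√(D_R² + v_R²x²) = √(0.007672² + 0.2020² × 226²) = 45.65; v_R² = 0.04080.
t = (45.65 − 0.007672)/0.04080 = 1120 days.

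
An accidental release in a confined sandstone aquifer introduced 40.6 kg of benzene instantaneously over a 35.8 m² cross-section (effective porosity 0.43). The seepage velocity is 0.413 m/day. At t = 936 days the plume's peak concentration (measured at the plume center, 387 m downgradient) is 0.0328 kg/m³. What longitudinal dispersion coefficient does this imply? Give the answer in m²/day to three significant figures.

At the plume center C_max = M/(n_e·A·√(4πDt)), so D = M²/(4πt·(n_e·A·C_max)²).
n_e·A·C_max = 0.43 × 35.8 × 0.0328 = 0.5049 kg/m.
D = 40.6²/(4π × 936 × 0.5049²) = 0.550 m²/day.

0.550 m²/day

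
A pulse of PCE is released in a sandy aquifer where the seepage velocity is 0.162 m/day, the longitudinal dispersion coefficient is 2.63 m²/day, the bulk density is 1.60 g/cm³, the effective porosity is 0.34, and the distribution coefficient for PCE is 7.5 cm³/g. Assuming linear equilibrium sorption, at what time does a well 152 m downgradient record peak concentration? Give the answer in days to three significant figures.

Retardation factor R = 1 + ρ_b·K_d/n = 1 + 1.60 × 7.5/0.34 = 36.29.
Sorption retards both mechanisms: v_R = v/R = 0.004464 m/day, D_R = D/R = 0.07247 m²/day.
Peak time from v_R²t² + 2D_R t − x² = 0: t = (√(D_R² + v_R²x²) − D_R)/v_R².
√(D_R² + v_R²x²) = √(0.07247² + 0.004464² × 152²) = 0.6824; v_R² = 1.993e-05.
t = (0.6824 − 0.07247)/1.993e-05 = 30600 days.

30600 days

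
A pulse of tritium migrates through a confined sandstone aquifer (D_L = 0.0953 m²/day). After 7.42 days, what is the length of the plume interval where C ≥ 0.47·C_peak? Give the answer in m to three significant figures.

The plume is Gaussian with σ = √(2Dt) = √(2 × 0.0953 × 7.42) = 1.189 m.
C/C_peak = exp(−Δx²/(2σ²)) = 0.47 ⇒ Δx = σ·√(−2 ln 0.47) = 1.189 × 1.229 = 1.461 m.
Width = 2Δx = 2.92 m.

2.92 m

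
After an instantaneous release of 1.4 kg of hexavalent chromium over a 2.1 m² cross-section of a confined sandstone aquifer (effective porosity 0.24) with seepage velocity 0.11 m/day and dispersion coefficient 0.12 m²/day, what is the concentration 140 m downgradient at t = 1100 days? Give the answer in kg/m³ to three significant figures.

0.0344 kg/m³

For an instantaneous plane source, C(x,t) = M/(n_e·A·√(4πDt)) · exp(−(x−vt)²/(4Dt)), with n_e·A the pore (flow) area.
Plume center vt = 0.11 × 1100 = 121 m, so the well at 140 m is 19 m downgradient of the peak.
√(4πDt) = 40.73 m, giving peak height M/(n_e·A·√(4πDt)) = 1.4/(0.24 × 2.1 × 40.73) = 0.06820 kg/m³.
(x−vt)²/(4Dt) = (19)²/(4 × 0.12 × 1100) = 0.6837; exp(−0.6837) = 0.5047.
C = 0.06820 × 0.5047 = 0.0344 kg/m³.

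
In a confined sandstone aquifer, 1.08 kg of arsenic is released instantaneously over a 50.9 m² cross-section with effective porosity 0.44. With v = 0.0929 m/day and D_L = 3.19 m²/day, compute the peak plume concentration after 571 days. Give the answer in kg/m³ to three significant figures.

0.000319 kg/m³

The peak of an instantaneous 1D plume sits at x = vt; there the Gaussian factor is 1 and C_max = M/(n_e·A·√(4πDt)), where n_e·A is the pore area the mass is dissolved in.
√(4πDt) = √(4π × 3.19 × 571) = 151.3 m, so C_max = 1.08/(0.44 × 50.9 × 151.3) = 0.000319 kg/m³.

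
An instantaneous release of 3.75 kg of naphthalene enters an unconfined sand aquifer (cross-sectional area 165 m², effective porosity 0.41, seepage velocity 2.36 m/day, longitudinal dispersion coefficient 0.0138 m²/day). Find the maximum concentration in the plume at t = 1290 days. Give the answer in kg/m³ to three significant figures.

The peak of an instantaneous 1D plume sits at x = vt; there the Gaussian factor is 1 and C_max = M/(n_e·A·√(4πDt)), where n_e·A is the pore area the mass is dissolved in.
√(4πDt) = √(4π × 0.0138 × 1290) = 14.96 m, so C_max = 3.75/(0.41 × 165 × 14.96) = 0.00371 kg/m³.

0.00371 kg/m³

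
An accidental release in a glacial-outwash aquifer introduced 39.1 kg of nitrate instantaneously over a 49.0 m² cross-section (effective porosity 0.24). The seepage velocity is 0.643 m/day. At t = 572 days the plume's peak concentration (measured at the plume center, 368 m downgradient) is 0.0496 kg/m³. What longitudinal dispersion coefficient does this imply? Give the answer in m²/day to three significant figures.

At the plume center C_max = M/(n_e·A·√(4πDt)), so D = M²/(4πt·(n_e·A·C_max)²).
n_e·A·C_max = 0.24 × 49.0 × 0.0496 = 0.5833 kg/m.
D = 39.1²/(4π × 572 × 0.5833²) = 0.625 m²/day.

0.625 m²/day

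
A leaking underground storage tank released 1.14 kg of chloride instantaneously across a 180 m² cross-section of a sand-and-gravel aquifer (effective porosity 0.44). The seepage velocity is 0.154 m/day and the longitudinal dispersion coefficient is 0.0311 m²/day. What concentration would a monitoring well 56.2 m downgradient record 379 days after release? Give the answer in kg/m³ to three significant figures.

0.00107 kg/m³

For an instantaneous plane source, C(x,t) = M/(n_e·A·√(4πDt)) · exp(−(x−vt)²/(4Dt)), with n_e·A the pore (flow) area.
Plume center vt = 0.154 × 379 = 58.366 m, so the well at 56.2 m is 2.166 m upgradient of the peak.
√(4πDt) = 12.17 m, giving peak height M/(n_e·A·√(4πDt)) = 1.14/(0.44 × 180 × 12.17) = 0.001183 kg/m³.
(x−vt)²/(4Dt) = (-2.166)²/(4 × 0.0311 × 379) = 0.09951; exp(−0.09951) = 0.9053.
C = 0.001183 × 0.9053 = 0.00107 kg/m³.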